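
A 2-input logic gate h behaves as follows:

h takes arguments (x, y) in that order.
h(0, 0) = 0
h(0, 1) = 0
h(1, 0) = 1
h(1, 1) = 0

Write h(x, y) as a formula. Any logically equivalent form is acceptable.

1 only at (1,0): x AND NOT y.

h(x, y) = x · y'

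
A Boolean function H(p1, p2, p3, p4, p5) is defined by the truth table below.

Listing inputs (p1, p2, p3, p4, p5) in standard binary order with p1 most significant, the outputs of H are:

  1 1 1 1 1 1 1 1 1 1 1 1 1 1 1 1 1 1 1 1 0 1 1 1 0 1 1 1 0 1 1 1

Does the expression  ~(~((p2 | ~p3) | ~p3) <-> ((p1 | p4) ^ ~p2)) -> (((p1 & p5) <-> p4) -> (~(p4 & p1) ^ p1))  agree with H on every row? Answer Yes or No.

Yes

Evaluate ~(~((p2 | ~p3) | ~p3) <-> ((p1 | p4) ^ ~p2)) -> (((p1 & p5) <-> p4) -> (~(p4 & p1) ^ p1)) on each row and compare to H:
  p1=0, p2=0, p3=0, p4=0, p5=0: formula gives 1, H = 1 ✓
  p1=0, p2=0, p3=0, p4=0, p5=1: formula gives 1, H = 1 ✓
  p1=0, p2=0, p3=0, p4=1, p5=0: formula gives 1, H = 1 ✓
  p1=0, p2=0, p3=0, p4=1, p5=1: formula gives 1, H = 1 ✓
  …and likewise for the remaining 28 rows.
Every row agrees, so the formula is equivalent.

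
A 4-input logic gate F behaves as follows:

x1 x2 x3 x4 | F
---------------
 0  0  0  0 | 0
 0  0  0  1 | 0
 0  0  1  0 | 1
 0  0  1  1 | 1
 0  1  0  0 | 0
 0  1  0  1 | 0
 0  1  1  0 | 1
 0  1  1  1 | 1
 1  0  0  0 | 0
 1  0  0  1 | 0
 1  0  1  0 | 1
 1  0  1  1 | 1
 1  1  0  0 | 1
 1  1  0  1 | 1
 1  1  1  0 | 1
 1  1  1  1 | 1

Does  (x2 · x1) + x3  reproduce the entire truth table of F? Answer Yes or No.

Evaluate (x2 · x1) + x3 on each row and compare to F:
  x1=0, x2=0, x3=0, x4=0: formula gives 0, F = 0 ✓
  x1=0, x2=0, x3=0, x4=1: formula gives 0, F = 0 ✓
  x1=0, x2=0, x3=1, x4=0: formula gives 1, F = 1 ✓
  x1=0, x2=0, x3=1, x4=1: formula gives 1, F = 1 ✓
  …and likewise for the remaining 12 rows.
No disagreement on any input; they are logically equivalent.

Yes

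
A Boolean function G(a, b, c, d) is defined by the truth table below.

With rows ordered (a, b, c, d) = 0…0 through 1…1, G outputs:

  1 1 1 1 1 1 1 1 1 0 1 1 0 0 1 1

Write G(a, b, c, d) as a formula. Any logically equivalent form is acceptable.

G(a, b, c, d) = NOT (((((a AND NOT b) AND NOT c) AND d) OR (((a AND b) AND NOT c) AND NOT d)) OR (((a AND b) AND NOT c) AND d))

The 0-rows are (1,0,0,1), (1,1,0,0), (1,1,0,1). Take each as a conjunction (a·¬b·¬c·d, a·b·¬c·¬d, a·b·¬c·d), form their disjunction, and complement — that gives a formula that is 1 everywhere G is.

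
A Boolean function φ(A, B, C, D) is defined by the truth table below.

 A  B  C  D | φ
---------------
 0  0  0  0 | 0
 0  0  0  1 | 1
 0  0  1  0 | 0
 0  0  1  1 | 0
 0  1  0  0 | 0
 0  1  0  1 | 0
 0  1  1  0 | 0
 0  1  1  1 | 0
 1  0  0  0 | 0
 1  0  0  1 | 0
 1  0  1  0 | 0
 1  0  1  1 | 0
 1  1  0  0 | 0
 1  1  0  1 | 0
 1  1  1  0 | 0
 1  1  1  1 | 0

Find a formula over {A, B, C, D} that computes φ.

φ(A, B, C, D) = ((not A and not B) and not C) and D

Only row (0,0,0,1) gives 1. That row's minterm ¬A·¬B·¬C·D is φ directly.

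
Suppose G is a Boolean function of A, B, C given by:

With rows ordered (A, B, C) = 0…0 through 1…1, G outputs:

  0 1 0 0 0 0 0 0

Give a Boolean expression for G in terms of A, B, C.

G(A, B, C) = (A' · B') · C

Only row (0,0,1) gives 1. That row's minterm ¬A·¬B·C is G directly.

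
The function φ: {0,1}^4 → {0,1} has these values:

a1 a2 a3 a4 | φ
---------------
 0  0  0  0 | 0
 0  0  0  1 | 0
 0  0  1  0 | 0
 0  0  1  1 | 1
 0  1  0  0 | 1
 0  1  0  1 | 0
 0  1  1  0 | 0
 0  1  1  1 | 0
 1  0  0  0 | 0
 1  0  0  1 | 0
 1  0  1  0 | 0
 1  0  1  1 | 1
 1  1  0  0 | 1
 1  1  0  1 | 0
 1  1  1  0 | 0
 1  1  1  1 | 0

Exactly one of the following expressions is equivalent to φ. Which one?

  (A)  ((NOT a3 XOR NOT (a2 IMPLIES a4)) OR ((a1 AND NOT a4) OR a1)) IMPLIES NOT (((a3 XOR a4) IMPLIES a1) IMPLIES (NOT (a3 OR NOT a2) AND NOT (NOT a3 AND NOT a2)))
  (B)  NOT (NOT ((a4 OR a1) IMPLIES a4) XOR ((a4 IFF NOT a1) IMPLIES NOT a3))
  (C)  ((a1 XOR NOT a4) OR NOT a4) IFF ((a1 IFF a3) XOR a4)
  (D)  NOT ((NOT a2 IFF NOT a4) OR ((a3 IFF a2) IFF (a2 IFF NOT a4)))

(A) fails at (0,0,0,0): the formula yields 1, φ is 0.
(B) fails at (0,1,0,0): the formula yields 0, φ is 1.
(C) fails at (0,0,0,0): the formula yields 1, φ is 0.
Only (D) survives; checking it on all 16 rows confirms it matches φ.

D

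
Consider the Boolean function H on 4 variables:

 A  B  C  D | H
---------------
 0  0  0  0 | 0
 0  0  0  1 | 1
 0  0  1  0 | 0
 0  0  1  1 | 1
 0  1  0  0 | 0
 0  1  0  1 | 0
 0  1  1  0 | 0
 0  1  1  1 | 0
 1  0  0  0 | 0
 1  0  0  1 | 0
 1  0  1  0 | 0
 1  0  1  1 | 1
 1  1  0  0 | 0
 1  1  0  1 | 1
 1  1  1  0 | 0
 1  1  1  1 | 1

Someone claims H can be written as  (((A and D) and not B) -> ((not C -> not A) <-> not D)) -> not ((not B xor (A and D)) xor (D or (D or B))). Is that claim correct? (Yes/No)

Test each input against both H and the formula:
  A=0, B=0, C=0, D=0: formula gives 0, H = 0 ✓
  A=0, B=0, C=0, D=1: formula gives 1, H = 1 ✓
  A=0, B=0, C=1, D=0: formula gives 0, H = 0 ✓
  A=0, B=0, C=1, D=1: formula gives 1, H = 1 ✓
  …and likewise for the remaining 12 rows.
No disagreement on any input; they are logically equivalent.

Yes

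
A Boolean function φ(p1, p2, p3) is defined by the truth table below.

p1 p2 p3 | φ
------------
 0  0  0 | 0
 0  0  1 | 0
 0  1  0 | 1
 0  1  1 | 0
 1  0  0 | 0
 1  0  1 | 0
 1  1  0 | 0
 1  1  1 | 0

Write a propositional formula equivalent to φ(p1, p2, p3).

Only row (0,1,0) gives 1. That row's minterm ¬p1·p2·¬p3 is φ directly.

φ(p1, p2, p3) = (p1' · p2) · p3'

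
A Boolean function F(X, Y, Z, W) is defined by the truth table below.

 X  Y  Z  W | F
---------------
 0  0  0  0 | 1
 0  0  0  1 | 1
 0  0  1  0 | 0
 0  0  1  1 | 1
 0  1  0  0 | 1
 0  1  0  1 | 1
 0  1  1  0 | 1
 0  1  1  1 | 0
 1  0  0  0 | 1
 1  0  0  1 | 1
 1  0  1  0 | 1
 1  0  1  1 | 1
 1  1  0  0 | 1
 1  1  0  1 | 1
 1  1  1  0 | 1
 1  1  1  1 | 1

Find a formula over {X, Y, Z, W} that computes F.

The 0-rows are (0,0,1,0), (0,1,1,1). Take each as a conjunction (¬X·¬Y·Z·¬W, ¬X·Y·Z·W), form their disjunction, and complement — that gives a formula that is 1 everywhere F is.

F(X, Y, Z, W) = not ((((not X and not Y) and Z) and not W) or (((not X and Y) and Z) and W))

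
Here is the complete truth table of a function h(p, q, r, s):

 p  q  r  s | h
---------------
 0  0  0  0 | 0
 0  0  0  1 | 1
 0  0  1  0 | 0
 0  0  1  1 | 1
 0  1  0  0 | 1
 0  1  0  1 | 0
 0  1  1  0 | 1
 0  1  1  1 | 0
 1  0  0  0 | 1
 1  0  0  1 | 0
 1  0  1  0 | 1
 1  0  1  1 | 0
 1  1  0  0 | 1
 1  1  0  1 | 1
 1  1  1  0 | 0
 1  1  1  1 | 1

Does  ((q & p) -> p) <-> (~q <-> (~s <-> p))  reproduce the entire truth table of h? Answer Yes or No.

Test each input against both h and the formula:
  p=0, q=0, r=0, s=0: formula gives 0, h = 0 ✓
  p=0, q=0, r=0, s=1: formula gives 1, h = 1 ✓
  p=0, q=0, r=1, s=0: formula gives 0, h = 0 ✓
  p=0, q=0, r=1, s=1: formula gives 1, h = 1 ✓
  …
  p=1, q=1, r=0, s=0: formula gives 0, but h = 1 ✗
A single disagreement suffices: at (1,1,0,0) they differ, so the formula does not compute h.

No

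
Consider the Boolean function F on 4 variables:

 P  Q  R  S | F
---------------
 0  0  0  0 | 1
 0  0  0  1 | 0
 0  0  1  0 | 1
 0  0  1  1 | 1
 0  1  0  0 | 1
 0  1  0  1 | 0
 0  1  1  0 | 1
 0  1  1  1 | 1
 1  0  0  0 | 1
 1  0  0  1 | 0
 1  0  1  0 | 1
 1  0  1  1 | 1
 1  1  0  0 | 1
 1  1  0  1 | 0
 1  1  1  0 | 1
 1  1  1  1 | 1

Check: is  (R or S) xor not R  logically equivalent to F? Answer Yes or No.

Test each input against both F and the formula:
  P=0, Q=0, R=0, S=0: formula gives 1, F = 1 ✓
  P=0, Q=0, R=0, S=1: formula gives 0, F = 0 ✓
  P=0, Q=0, R=1, S=0: formula gives 1, F = 1 ✓
  P=0, Q=0, R=1, S=1: formula gives 1, F = 1 ✓
  …and likewise for the remaining 12 rows.
No disagreement on any input; they are logically equivalent.

Yes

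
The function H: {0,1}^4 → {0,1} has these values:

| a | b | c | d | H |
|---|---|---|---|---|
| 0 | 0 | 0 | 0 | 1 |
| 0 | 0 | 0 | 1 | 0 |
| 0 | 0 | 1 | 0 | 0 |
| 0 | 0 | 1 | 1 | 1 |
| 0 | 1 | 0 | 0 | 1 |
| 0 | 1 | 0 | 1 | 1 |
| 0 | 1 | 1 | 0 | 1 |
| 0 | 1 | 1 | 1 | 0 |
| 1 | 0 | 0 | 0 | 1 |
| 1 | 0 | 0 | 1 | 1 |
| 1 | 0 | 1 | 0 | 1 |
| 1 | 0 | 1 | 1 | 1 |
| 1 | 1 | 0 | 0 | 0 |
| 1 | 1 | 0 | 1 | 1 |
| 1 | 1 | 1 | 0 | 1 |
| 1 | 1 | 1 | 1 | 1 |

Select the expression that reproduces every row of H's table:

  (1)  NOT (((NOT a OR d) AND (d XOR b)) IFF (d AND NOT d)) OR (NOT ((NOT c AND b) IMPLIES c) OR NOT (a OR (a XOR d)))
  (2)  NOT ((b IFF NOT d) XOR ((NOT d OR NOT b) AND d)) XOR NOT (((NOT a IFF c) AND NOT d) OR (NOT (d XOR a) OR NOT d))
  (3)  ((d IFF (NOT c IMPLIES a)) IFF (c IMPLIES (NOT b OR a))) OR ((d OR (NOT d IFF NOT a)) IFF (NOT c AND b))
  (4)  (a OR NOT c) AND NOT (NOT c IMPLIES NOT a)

(1) fails at (0,0,0,1): the formula yields 1, H is 0.
(2) fails at (0,0,1,0): the formula yields 1, H is 0.
(4) fails at (0,0,0,0): the formula yields 0, H is 1.
Only (3) survives; checking it on all 16 rows confirms it matches H.

3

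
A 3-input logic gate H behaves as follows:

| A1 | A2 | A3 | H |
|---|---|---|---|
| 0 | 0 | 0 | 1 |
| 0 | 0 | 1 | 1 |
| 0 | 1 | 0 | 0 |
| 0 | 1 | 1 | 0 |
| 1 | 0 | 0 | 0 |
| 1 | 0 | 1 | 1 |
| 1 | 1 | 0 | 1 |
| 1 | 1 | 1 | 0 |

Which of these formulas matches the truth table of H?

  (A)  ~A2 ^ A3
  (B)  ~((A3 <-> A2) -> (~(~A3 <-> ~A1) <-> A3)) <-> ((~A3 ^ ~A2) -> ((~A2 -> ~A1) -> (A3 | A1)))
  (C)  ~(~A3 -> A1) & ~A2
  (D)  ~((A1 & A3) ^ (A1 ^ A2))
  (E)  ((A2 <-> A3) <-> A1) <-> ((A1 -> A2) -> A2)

D

(A) fails at (0,0,1): the formula yields 0, H is 1.
(B) fails at (0,0,0): the formula yields 0, H is 1.
(C) fails at (0,0,1): the formula yields 0, H is 1.
(E) fails at (0,0,1): the formula yields 0, H is 1.
(D) is the remaining candidate, and it agrees with H on all 8 inputs.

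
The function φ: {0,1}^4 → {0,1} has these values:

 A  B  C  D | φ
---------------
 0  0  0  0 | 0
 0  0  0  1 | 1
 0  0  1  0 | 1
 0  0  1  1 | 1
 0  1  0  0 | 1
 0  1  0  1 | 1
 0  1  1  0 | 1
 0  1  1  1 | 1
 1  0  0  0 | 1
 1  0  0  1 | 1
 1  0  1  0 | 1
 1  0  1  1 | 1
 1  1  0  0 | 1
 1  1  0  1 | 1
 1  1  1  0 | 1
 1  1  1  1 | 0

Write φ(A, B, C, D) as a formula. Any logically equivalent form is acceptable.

The 0-rows are (0,0,0,0), (1,1,1,1). Take each as a conjunction (¬A·¬B·¬C·¬D, A·B·C·D), form their disjunction, and complement — that gives a formula that is 1 everywhere φ is.

φ(A, B, C, D) = ¬((((¬A ∧ ¬B) ∧ ¬C) ∧ ¬D) ∨ (((A ∧ B) ∧ C) ∧ D))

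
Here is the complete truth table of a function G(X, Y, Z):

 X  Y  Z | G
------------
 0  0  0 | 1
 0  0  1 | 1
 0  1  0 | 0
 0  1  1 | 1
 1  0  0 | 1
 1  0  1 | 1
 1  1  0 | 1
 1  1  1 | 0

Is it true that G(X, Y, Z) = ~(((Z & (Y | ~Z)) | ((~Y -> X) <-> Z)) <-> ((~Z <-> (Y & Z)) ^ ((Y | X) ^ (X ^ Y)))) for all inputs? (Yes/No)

No

Evaluate ~(((Z & (Y | ~Z)) | ((~Y -> X) <-> Z)) <-> ((~Z <-> (Y & Z)) ^ ((Y | X) ^ (X ^ Y)))) on each row and compare to G:
  X=0, Y=0, Z=0: formula gives 1, G = 1 ✓
  X=0, Y=0, Z=1: formula gives 1, G = 1 ✓
  X=0, Y=1, Z=0: formula gives 0, G = 0 ✓
  X=0, Y=1, Z=1: formula gives 1, G = 1 ✓
  X=1, Y=0, Z=0: formula gives 0, but G = 1 ✗
Row (1,0,0) is a counterexample, so the formula is not equivalent to G.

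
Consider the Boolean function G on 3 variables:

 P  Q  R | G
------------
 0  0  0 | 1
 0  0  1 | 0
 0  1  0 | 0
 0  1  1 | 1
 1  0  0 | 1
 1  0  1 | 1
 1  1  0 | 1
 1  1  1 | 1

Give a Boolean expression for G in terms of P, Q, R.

G(P, Q, R) = ~(((~P & ~Q) & R) | ((~P & Q) & ~R))

The 0-rows are (0,0,1), (0,1,0). Take each as a conjunction (¬P·¬Q·R, ¬P·Q·¬R), form their disjunction, and complement — that gives a formula that is 1 everywhere G is.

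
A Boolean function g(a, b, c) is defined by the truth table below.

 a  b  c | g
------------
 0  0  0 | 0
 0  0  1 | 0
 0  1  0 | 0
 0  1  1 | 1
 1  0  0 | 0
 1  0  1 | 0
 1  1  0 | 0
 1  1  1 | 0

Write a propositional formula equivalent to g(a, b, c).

g(a, b, c) = (a' · b) · c

g is 1 on exactly one input, (0,1,1), whose minterm is ¬a·b·c. So g is just that conjunction.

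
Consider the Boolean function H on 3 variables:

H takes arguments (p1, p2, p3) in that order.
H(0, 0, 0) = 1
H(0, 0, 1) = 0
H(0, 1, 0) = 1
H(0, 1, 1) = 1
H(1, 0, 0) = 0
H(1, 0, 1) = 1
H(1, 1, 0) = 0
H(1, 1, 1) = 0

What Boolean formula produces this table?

H(p1, p2, p3) = ((((~p1 & ~p2) & ~p3) | ((~p1 & p2) & ~p3)) | ((~p1 & p2) & p3)) | ((p1 & ~p2) & p3)

The 1-rows are (0,0,0), (0,1,0), (0,1,1), (1,0,1). Each contributes one minterm — ¬p1·¬p2·¬p3; ¬p1·p2·¬p3; ¬p1·p2·p3; p1·¬p2·p3 — and their disjunction is a sum-of-products form of H.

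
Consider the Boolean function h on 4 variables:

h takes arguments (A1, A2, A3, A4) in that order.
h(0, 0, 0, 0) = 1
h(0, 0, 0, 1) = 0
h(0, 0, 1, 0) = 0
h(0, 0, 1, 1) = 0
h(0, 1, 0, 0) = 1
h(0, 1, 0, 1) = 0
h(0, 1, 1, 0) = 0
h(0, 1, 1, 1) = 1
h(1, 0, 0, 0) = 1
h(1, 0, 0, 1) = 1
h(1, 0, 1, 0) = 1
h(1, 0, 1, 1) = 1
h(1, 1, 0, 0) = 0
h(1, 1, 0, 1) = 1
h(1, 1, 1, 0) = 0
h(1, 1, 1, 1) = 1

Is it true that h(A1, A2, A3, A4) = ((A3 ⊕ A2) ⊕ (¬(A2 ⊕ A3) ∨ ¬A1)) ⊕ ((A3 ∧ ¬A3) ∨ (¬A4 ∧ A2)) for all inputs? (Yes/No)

No

Check the formula against h row by row:
  A1=0, A2=0, A3=0, A4=0: formula gives 1, h = 1 ✓
  A1=0, A2=0, A3=0, A4=1: formula gives 1, but h = 0 ✗
Row (0,0,0,1) is a counterexample, so the formula is not equivalent to h.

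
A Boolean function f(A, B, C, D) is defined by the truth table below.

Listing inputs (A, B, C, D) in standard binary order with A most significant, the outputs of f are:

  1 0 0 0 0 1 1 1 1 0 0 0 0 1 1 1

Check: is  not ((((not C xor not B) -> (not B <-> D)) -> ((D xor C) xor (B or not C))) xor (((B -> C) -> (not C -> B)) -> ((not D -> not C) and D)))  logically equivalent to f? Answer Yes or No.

Yes

Test each input against both f and the formula:
  A=0, B=0, C=0, D=0: formula gives 1, f = 1 ✓
  A=0, B=0, C=0, D=1: formula gives 0, f = 0 ✓
  A=0, B=0, C=1, D=0: formula gives 0, f = 0 ✓
  A=0, B=0, C=1, D=1: formula gives 0, f = 0 ✓
  …and likewise for the remaining 12 rows.
Every row agrees, so the formula is equivalent.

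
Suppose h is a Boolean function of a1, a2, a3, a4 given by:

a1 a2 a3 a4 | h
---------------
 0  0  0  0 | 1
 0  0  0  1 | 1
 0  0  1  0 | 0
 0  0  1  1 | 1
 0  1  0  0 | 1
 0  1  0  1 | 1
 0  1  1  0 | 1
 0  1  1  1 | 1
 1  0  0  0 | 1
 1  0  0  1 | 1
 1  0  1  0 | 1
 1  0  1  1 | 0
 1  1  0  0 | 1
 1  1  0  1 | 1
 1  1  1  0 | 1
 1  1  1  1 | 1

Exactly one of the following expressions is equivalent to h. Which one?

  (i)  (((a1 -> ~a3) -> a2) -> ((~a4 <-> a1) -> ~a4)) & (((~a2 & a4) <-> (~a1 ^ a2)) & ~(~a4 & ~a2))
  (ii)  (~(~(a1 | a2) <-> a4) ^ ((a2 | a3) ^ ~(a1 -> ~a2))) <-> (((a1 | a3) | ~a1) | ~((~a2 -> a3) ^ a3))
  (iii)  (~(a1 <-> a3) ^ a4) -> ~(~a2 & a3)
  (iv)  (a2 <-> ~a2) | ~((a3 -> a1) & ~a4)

(i): at (0,0,0,0) it gives 0, but h = 1 — eliminated.
(ii): at (0,0,0,1) it gives 0, but h = 1 — eliminated.
(iv): at (0,0,0,0) it gives 0, but h = 1 — eliminated.
That leaves (iii). Evaluating it on every row reproduces the table of h exactly.

iii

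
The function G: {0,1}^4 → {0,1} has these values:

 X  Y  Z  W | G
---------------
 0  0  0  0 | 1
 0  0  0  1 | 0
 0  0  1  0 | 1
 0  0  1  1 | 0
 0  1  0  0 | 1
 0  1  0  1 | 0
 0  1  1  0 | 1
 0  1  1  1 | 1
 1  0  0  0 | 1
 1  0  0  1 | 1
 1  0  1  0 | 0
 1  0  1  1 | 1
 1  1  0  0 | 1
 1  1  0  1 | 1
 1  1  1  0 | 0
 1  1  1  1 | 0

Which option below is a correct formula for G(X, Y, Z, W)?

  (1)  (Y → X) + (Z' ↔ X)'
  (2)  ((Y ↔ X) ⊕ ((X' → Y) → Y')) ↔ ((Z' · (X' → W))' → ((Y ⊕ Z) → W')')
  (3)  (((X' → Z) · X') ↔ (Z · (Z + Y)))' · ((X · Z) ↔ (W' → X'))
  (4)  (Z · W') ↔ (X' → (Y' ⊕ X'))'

2

(1) disagrees with G on (0,0,0,1) (formula → 1, table → 0); rule it out.
(3) disagrees with G on (0,0,0,0) (formula → 0, table → 1); rule it out.
(4) disagrees with G on (0,0,0,0) (formula → 0, table → 1); rule it out.
That leaves (2). Evaluating it on every row reproduces the table of G exactly.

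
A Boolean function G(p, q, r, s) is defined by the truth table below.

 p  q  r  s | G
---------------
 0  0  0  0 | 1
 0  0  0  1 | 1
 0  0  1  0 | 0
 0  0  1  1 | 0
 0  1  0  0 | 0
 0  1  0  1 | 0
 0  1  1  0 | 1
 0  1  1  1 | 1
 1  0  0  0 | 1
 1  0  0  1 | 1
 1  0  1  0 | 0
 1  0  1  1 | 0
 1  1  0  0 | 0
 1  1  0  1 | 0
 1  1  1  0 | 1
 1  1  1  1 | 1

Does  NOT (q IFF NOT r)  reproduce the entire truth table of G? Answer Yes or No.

Yes

Evaluate NOT (q IFF NOT r) on each row and compare to G:
  p=0, q=0, r=0, s=0: formula gives 1, G = 1 ✓
  p=0, q=0, r=0, s=1: formula gives 1, G = 1 ✓
  p=0, q=0, r=1, s=0: formula gives 0, G = 0 ✓
  p=0, q=0, r=1, s=1: formula gives 0, G = 0 ✓
  … (the remaining 12 rows also agree.)
No disagreement on any input; they are logically equivalent.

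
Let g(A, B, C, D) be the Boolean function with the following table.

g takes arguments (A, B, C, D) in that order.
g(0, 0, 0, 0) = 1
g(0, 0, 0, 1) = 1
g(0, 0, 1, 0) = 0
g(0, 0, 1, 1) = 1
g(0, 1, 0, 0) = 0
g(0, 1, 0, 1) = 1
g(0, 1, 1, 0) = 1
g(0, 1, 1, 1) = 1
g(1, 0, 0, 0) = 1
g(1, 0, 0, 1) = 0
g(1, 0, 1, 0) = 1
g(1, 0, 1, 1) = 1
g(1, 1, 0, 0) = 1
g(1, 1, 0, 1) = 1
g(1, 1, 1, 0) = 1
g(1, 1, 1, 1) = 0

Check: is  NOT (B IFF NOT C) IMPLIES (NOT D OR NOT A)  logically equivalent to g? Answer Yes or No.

Check the formula against g row by row:
  A=0, B=0, C=0, D=0: formula gives 1, g = 1 ✓
  A=0, B=0, C=0, D=1: formula gives 1, g = 1 ✓
  A=0, B=0, C=1, D=0: formula gives 1, but g = 0 ✗
A single disagreement suffices: at (0,0,1,0) they differ, so the formula does not compute g.

No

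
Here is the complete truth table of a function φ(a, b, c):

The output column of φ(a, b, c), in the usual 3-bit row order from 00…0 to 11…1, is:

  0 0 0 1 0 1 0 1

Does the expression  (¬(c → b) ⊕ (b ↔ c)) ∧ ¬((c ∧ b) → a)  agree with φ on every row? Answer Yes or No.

Check the formula against φ row by row:
  a=0, b=0, c=0: formula gives 0, φ = 0 ✓
  a=0, b=0, c=1: formula gives 0, φ = 0 ✓
  a=0, b=1, c=0: formula gives 0, φ = 0 ✓
  a=0, b=1, c=1: formula gives 1, φ = 1 ✓
  a=1, b=0, c=0: formula gives 0, φ = 0 ✓
  a=1, b=0, c=1: formula gives 0, but φ = 1 ✗
Since they disagree at (1,0,1), the expression is not a correct formula for φ.

No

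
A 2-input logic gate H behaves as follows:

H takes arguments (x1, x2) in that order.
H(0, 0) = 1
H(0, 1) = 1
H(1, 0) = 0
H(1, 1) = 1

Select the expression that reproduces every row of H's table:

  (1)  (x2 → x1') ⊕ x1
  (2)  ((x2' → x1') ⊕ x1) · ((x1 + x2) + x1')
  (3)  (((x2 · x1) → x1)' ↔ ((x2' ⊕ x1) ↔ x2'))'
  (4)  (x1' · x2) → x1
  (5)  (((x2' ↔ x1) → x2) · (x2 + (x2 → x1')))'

1

(2) disagrees with H on (1,0) (formula → 1, table → 0); rule it out.
(3) disagrees with H on (1,1) (formula → 0, table → 1); rule it out.
(4) disagrees with H on (0,1) (formula → 0, table → 1); rule it out.
(5) disagrees with H on (0,0) (formula → 0, table → 1); rule it out.
Only (1) survives; checking it on all 4 rows confirms it matches H.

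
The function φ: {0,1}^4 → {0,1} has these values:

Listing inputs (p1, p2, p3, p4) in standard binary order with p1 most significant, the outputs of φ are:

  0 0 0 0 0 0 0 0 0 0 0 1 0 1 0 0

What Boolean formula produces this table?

φ(p1, p2, p3, p4) = (((p1 · p2') · p3) · p4) + (((p1 · p2) · p3') · p4)

φ=1 on 2 inputs: (1,0,1,1), (1,1,0,1). Reading each as a conjunction of literals (p1·¬p2·p3·p4, p1·p2·¬p3·p4) and taking the OR gives the canonical DNF.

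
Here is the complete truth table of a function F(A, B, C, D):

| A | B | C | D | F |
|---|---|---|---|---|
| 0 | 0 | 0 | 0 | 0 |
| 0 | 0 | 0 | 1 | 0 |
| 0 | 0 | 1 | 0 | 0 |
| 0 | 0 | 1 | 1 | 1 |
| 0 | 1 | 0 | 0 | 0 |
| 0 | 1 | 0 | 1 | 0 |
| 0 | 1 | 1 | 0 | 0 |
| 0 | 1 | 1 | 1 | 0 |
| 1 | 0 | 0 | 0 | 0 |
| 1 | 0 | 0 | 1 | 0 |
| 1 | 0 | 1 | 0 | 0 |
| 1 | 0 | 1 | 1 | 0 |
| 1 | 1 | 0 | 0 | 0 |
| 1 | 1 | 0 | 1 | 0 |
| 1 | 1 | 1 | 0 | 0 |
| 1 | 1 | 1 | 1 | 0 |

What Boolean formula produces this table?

F(A, B, C, D) = ((NOT A AND NOT B) AND C) AND D

F is 1 on exactly one input, (0,0,1,1), whose minterm is ¬A·¬B·C·D. So F is just that conjunction.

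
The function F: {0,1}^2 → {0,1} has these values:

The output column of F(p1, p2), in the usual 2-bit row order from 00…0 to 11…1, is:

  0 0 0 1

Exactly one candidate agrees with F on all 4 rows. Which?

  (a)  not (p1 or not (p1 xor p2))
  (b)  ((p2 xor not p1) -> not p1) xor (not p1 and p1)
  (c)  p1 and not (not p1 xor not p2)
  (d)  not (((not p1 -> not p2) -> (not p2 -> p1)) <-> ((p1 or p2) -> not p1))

c

(a) fails at (0,1): the formula yields 1, F is 0.
(b) fails at (0,0): the formula yields 1, F is 0.
(d) fails at (0,0): the formula yields 1, F is 0.
(c) is the remaining candidate, and it agrees with F on all 4 inputs.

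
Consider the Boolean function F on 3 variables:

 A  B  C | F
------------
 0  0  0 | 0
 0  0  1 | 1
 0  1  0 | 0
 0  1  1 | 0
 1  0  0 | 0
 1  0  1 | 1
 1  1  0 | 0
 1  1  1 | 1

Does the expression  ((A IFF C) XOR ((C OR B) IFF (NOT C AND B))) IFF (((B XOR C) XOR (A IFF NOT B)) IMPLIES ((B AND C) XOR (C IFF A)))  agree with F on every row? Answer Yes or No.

Check the formula against F row by row:
  A=0, B=0, C=0: formula gives 0, F = 0 ✓
  A=0, B=0, C=1: formula gives 1, F = 1 ✓
  A=0, B=1, C=0: formula gives 0, F = 0 ✓
  A=0, B=1, C=1: formula gives 0, F = 0 ✓
  A=1, B=0, C=0: formula gives 0, F = 0 ✓
  … (the remaining 3 rows also agree.)
All 8 rows match — the expression computes F exactly.

Yes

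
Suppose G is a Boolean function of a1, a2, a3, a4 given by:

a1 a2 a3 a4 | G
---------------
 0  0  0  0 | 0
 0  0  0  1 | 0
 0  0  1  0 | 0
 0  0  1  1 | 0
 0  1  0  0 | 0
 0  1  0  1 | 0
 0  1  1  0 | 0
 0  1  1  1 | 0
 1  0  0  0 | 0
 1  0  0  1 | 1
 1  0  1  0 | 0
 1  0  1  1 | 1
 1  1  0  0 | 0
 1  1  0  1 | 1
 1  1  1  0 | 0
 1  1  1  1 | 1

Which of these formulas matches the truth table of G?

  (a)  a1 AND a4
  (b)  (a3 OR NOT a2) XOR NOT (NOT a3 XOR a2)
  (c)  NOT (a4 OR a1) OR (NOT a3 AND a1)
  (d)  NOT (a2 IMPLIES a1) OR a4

(b): at (0,0,0,0) it gives 1, but G = 0 — eliminated.
(c): at (0,0,0,0) it gives 1, but G = 0 — eliminated.
(d): at (0,0,0,1) it gives 1, but G = 0 — eliminated.
Only (a) survives; checking it on all 16 rows confirms it matches G.

a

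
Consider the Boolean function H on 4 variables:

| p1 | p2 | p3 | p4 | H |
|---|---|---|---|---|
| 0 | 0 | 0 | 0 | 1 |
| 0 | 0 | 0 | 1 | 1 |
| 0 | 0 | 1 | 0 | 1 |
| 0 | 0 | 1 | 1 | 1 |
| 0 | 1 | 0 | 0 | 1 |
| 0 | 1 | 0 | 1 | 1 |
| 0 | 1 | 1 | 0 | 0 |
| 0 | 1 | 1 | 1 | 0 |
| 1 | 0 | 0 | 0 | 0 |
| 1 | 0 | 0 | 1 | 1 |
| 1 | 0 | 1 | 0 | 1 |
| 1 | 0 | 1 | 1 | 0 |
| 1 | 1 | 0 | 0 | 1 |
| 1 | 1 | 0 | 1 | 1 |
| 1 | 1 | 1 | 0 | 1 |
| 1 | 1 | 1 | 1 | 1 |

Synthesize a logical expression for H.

H(p1, p2, p3, p4) = ~((((((~p1 & p2) & p3) & ~p4) | (((~p1 & p2) & p3) & p4)) | (((p1 & ~p2) & ~p3) & ~p4)) | (((p1 & ~p2) & p3) & p4))

The 0-rows are (0,1,1,0), (0,1,1,1), (1,0,0,0), (1,0,1,1). Take each as a conjunction (¬p1·p2·p3·¬p4, ¬p1·p2·p3·p4, p1·¬p2·¬p3·¬p4, p1·¬p2·p3·p4), form their disjunction, and complement — that gives a formula that is 1 everywhere H is.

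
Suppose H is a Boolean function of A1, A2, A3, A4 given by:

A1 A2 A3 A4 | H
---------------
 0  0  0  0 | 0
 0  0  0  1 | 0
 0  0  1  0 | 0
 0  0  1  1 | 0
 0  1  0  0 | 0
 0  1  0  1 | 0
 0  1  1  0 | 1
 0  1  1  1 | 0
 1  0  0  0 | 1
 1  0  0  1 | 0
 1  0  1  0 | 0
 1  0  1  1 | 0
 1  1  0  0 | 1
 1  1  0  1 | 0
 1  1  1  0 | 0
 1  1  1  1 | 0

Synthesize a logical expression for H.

H(A1, A2, A3, A4) = ((((A1' · A2) · A3) · A4') + (((A1 · A2') · A3') · A4')) + (((A1 · A2) · A3') · A4')

H=1 on 3 inputs: (0,1,1,0), (1,0,0,0), (1,1,0,0). Reading each as a conjunction of literals (¬A1·A2·A3·¬A4, A1·¬A2·¬A3·¬A4, A1·A2·¬A3·¬A4) and taking the OR gives the canonical DNF.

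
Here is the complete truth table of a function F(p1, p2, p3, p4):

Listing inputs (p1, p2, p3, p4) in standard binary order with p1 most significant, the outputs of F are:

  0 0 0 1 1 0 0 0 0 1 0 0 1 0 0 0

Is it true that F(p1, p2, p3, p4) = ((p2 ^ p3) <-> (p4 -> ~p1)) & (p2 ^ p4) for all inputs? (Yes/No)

Yes

Evaluate ((p2 ^ p3) <-> (p4 -> ~p1)) & (p2 ^ p4) on each row and compare to F:
  p1=0, p2=0, p3=0, p4=0: formula gives 0, F = 0 ✓
  p1=0, p2=0, p3=0, p4=1: formula gives 0, F = 0 ✓
  p1=0, p2=0, p3=1, p4=0: formula gives 0, F = 0 ✓
  p1=0, p2=0, p3=1, p4=1: formula gives 1, F = 1 ✓
  … (the remaining 12 rows also agree.)
Every row agrees, so the formula is equivalent.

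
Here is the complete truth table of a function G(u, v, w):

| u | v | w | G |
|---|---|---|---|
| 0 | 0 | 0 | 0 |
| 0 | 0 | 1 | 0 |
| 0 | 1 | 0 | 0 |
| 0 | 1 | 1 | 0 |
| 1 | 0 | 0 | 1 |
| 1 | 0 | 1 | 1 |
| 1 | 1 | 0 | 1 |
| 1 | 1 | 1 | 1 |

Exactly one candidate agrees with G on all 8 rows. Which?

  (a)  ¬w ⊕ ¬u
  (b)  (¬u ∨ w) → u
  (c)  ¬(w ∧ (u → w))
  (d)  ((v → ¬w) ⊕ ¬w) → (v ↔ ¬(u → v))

b

(a) fails at (0,0,1): the formula yields 1, G is 0.
(c) fails at (0,0,0): the formula yields 1, G is 0.
(d) fails at (0,0,0): the formula yields 1, G is 0.
Only (b) survives; checking it on all 8 rows confirms it matches G.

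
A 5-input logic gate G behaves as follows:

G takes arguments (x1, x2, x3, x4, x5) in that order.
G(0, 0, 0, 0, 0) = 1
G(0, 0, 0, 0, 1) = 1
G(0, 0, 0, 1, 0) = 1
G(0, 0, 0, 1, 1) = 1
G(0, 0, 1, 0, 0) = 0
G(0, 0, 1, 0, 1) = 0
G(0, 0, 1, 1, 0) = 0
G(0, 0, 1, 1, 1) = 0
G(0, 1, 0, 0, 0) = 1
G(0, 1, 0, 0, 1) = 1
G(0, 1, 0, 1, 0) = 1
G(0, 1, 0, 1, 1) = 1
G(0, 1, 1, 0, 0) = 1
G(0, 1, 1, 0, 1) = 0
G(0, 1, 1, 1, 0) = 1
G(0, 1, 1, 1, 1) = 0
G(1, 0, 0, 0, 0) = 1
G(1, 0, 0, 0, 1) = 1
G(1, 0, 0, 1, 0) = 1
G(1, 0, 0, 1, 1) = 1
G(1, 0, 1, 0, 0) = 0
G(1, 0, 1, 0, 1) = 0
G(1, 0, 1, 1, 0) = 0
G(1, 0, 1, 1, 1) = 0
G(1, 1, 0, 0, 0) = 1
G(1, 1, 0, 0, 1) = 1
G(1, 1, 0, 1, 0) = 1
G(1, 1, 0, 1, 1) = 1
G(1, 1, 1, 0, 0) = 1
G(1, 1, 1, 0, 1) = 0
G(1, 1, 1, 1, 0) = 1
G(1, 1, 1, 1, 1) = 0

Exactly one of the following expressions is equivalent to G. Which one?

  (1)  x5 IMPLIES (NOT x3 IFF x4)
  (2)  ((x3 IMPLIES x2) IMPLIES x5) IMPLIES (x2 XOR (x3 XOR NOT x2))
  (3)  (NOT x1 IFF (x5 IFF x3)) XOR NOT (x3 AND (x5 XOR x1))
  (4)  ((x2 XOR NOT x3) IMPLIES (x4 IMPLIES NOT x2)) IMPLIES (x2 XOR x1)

2

(1) fails at (0,0,0,0,1): the formula yields 0, G is 1.
(3) fails at (0,0,0,0,0): the formula yields 0, G is 1.
(4) fails at (0,0,0,0,0): the formula yields 0, G is 1.
(2) is the remaining candidate, and it agrees with G on all 32 inputs.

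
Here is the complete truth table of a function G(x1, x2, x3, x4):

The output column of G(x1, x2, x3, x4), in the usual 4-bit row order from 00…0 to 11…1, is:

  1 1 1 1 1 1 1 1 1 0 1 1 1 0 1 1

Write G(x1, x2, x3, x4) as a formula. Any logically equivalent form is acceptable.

There are just 2 zero rows: (1,0,0,1), (1,1,0,1). Their minterms are x1·¬x2·¬x3·x4, x1·x2·¬x3·x4; the OR of those covers precisely the 0-outputs, and negating it yields G.

G(x1, x2, x3, x4) = ¬((((x1 ∧ ¬x2) ∧ ¬x3) ∧ x4) ∨ (((x1 ∧ x2) ∧ ¬x3) ∧ x4))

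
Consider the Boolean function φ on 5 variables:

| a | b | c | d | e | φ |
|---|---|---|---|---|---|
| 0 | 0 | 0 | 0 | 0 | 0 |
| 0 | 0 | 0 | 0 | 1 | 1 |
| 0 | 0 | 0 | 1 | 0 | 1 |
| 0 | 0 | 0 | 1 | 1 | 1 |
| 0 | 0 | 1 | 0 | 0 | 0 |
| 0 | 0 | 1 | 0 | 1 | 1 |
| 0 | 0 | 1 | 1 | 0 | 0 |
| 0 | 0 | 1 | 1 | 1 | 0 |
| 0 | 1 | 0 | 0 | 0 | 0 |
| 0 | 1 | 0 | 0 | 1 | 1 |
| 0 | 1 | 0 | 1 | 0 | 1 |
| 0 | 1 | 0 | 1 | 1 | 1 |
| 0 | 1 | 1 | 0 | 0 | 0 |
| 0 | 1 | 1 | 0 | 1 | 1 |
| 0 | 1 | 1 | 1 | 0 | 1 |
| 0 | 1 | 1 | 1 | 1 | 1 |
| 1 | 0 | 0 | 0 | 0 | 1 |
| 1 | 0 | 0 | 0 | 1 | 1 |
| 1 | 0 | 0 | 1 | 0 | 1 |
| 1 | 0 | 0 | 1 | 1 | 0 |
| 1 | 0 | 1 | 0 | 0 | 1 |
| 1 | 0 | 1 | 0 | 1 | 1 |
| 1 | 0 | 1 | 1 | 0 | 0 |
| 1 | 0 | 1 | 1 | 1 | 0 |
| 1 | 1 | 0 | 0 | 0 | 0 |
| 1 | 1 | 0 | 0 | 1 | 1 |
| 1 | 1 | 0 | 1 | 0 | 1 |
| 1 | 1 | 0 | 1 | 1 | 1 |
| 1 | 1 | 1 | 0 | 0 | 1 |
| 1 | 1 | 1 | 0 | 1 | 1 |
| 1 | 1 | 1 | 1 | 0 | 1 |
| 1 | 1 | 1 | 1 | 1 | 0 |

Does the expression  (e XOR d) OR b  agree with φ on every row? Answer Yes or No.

Check the formula against φ row by row:
  a=0, b=0, c=0, d=0, e=0: formula gives 0, φ = 0 ✓
  a=0, b=0, c=0, d=0, e=1: formula gives 1, φ = 1 ✓
  a=0, b=0, c=0, d=1, e=0: formula gives 1, φ = 1 ✓
  a=0, b=0, c=0, d=1, e=1: formula gives 0, but φ = 1 ✗
Since they disagree at (0,0,0,1,1), the expression is not a correct formula for φ.

No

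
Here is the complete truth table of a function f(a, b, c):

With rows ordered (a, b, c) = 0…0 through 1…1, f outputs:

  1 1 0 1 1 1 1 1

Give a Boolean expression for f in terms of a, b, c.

Only row (0,1,0) gives 0. So f is 1 everywhere except there — the complement of the minterm ¬a·b·¬c.

f(a, b, c) = ~((~a & b) & ~c)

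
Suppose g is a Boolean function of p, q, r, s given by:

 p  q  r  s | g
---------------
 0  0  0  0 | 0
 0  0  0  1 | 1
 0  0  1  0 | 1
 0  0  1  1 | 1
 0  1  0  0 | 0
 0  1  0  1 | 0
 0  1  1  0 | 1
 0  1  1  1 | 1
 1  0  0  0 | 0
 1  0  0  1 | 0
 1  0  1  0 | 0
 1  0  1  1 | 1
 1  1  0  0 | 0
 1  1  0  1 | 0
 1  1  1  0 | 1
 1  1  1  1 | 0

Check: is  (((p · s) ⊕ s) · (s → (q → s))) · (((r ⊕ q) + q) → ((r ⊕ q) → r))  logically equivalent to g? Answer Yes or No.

Test each input against both g and the formula:
  p=0, q=0, r=0, s=0: formula gives 0, g = 0 ✓
  p=0, q=0, r=0, s=1: formula gives 1, g = 1 ✓
  p=0, q=0, r=1, s=0: formula gives 0, but g = 1 ✗
Since they disagree at (0,0,1,0), the expression is not a correct formula for g.

No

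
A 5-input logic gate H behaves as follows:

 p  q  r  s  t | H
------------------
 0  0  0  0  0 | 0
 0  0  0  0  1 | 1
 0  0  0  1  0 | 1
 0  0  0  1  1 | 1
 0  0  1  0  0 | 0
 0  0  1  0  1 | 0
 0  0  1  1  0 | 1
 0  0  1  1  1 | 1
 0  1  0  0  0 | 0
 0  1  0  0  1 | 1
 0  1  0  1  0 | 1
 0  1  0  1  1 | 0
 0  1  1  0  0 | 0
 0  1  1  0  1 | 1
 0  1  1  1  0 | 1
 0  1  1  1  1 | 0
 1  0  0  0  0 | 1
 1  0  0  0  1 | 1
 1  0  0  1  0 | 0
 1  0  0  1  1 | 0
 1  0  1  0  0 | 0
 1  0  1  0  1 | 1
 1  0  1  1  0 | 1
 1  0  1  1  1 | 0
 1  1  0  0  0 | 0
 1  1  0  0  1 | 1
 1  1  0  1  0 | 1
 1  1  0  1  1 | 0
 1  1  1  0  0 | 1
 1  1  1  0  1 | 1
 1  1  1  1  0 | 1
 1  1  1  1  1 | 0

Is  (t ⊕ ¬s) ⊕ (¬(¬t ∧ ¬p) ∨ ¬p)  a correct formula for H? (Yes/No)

No

Evaluate (t ⊕ ¬s) ⊕ (¬(¬t ∧ ¬p) ∨ ¬p) on each row and compare to H:
  p=0, q=0, r=0, s=0, t=0: formula gives 0, H = 0 ✓
  p=0, q=0, r=0, s=0, t=1: formula gives 1, H = 1 ✓
  p=0, q=0, r=0, s=1, t=0: formula gives 1, H = 1 ✓
  p=0, q=0, r=0, s=1, t=1: formula gives 0, but H = 1 ✗
Since they disagree at (0,0,0,1,1), the expression is not a correct formula for H.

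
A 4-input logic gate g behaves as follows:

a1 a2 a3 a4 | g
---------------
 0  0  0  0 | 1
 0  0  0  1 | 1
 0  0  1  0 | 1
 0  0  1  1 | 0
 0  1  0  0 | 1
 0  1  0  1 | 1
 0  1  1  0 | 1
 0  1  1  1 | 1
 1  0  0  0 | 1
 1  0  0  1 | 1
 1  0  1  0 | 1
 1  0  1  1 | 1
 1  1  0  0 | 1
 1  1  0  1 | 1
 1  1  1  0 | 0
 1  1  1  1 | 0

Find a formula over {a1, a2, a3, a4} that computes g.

g(a1, a2, a3, a4) = NOT (((((NOT a1 AND NOT a2) AND a3) AND a4) OR (((a1 AND a2) AND a3) AND NOT a4)) OR (((a1 AND a2) AND a3) AND a4))

g is 0 on only 3 rows — (0,0,1,1), (1,1,1,0), (1,1,1,1). Writing each as a minterm (¬a1·¬a2·a3·a4, a1·a2·a3·¬a4, a1·a2·a3·a4) and OR-ing them characterizes exactly where g=0, so g is the negation of that disjunction.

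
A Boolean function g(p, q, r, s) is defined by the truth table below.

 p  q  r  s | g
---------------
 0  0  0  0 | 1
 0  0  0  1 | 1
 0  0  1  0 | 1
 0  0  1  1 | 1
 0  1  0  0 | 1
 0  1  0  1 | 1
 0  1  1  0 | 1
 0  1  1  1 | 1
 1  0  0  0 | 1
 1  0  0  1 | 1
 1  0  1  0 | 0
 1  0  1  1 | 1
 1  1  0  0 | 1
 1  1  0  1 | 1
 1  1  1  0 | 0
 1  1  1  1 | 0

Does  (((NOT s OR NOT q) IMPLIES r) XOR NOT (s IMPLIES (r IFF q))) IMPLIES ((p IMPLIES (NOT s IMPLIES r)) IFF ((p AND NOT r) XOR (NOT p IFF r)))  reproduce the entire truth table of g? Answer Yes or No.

Evaluate (((NOT s OR NOT q) IMPLIES r) XOR NOT (s IMPLIES (r IFF q))) IMPLIES ((p IMPLIES (NOT s IMPLIES r)) IFF ((p AND NOT r) XOR (NOT p IFF r))) on each row and compare to g:
  p=0, q=0, r=0, s=0: formula gives 1, g = 1 ✓
  p=0, q=0, r=0, s=1: formula gives 1, g = 1 ✓
  p=0, q=0, r=1, s=0: formula gives 1, g = 1 ✓
  p=0, q=0, r=1, s=1: formula gives 1, g = 1 ✓
  … (the remaining 12 rows also agree.)
Every row agrees, so the formula is equivalent.

Yes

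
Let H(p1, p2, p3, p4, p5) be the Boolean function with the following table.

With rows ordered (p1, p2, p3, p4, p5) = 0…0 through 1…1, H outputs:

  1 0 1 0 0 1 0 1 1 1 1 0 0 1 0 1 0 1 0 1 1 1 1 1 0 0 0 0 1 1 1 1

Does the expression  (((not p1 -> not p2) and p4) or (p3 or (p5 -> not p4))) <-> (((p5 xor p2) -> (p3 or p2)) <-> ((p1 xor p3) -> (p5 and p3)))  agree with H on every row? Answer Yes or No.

Test each input against both H and the formula:
  p1=0, p2=0, p3=0, p4=0, p5=0: formula gives 1, H = 1 ✓
  p1=0, p2=0, p3=0, p4=0, p5=1: formula gives 0, H = 0 ✓
  p1=0, p2=0, p3=0, p4=1, p5=0: formula gives 1, H = 1 ✓
  p1=0, p2=0, p3=0, p4=1, p5=1: formula gives 0, H = 0 ✓
  … (the remaining 28 rows also agree.)
No disagreement on any input; they are logically equivalent.

Yes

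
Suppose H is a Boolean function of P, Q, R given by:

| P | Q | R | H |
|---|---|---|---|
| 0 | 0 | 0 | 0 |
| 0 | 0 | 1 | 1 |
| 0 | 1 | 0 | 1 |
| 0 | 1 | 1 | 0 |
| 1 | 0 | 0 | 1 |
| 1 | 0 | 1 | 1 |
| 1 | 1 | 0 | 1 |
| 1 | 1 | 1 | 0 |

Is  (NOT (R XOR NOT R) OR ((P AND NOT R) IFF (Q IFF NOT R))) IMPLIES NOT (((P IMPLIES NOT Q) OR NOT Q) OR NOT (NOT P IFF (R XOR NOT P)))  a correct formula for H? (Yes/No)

Yes

Test each input against both H and the formula:
  P=0, Q=0, R=0: formula gives 0, H = 0 ✓
  P=0, Q=0, R=1: formula gives 1, H = 1 ✓
  P=0, Q=1, R=0: formula gives 1, H = 1 ✓
  P=0, Q=1, R=1: formula gives 0, H = 0 ✓
  P=1, Q=0, R=0: formula gives 1, H = 1 ✓
  … (the remaining 3 rows also agree.)
All 8 rows match — the expression computes H exactly.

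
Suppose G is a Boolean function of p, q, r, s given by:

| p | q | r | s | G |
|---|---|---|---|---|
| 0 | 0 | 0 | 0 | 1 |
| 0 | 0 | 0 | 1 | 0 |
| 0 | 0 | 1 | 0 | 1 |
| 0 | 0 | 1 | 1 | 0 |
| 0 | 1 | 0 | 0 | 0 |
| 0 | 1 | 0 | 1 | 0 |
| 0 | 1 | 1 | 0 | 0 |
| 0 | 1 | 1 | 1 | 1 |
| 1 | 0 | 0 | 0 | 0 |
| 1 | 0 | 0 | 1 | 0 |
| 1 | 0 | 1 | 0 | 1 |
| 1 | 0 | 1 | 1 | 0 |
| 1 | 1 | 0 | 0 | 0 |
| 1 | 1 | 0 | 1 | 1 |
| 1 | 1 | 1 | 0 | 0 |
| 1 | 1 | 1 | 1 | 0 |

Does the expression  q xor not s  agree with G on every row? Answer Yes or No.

Test each input against both G and the formula:
  p=0, q=0, r=0, s=0: formula gives 1, G = 1 ✓
  p=0, q=0, r=0, s=1: formula gives 0, G = 0 ✓
  p=0, q=0, r=1, s=0: formula gives 1, G = 1 ✓
  p=0, q=0, r=1, s=1: formula gives 0, G = 0 ✓
  …
  p=0, q=1, r=0, s=1: formula gives 1, but G = 0 ✗
Since they disagree at (0,1,0,1), the expression is not a correct formula for G.

No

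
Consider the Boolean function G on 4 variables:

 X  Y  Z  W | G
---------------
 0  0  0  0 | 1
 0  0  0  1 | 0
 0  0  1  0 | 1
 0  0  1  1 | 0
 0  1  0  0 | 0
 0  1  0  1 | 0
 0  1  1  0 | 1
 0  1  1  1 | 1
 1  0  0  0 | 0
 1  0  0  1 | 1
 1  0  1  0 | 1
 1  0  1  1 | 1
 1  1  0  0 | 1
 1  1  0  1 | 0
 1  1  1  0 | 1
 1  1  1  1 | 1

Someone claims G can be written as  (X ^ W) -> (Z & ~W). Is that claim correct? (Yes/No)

Evaluate (X ^ W) -> (Z & ~W) on each row and compare to G:
  X=0, Y=0, Z=0, W=0: formula gives 1, G = 1 ✓
  X=0, Y=0, Z=0, W=1: formula gives 0, G = 0 ✓
  X=0, Y=0, Z=1, W=0: formula gives 1, G = 1 ✓
  X=0, Y=0, Z=1, W=1: formula gives 0, G = 0 ✓
  X=0, Y=1, Z=0, W=0: formula gives 1, but G = 0 ✗
Row (0,1,0,0) is a counterexample, so the formula is not equivalent to G.

No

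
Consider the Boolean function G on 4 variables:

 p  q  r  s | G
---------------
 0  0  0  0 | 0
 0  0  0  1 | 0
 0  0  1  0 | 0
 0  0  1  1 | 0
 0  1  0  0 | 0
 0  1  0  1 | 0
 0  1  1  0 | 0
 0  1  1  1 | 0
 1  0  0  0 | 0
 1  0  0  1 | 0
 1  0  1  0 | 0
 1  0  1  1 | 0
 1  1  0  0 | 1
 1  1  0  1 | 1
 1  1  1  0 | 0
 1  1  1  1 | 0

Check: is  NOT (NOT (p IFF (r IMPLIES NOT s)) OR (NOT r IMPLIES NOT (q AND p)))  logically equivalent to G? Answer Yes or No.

Test each input against both G and the formula:
  p=0, q=0, r=0, s=0: formula gives 0, G = 0 ✓
  p=0, q=0, r=0, s=1: formula gives 0, G = 0 ✓
  p=0, q=0, r=1, s=0: formula gives 0, G = 0 ✓
  p=0, q=0, r=1, s=1: formula gives 0, G = 0 ✓
  … (the remaining 12 rows also agree.)
No disagreement on any input; they are logically equivalent.

Yes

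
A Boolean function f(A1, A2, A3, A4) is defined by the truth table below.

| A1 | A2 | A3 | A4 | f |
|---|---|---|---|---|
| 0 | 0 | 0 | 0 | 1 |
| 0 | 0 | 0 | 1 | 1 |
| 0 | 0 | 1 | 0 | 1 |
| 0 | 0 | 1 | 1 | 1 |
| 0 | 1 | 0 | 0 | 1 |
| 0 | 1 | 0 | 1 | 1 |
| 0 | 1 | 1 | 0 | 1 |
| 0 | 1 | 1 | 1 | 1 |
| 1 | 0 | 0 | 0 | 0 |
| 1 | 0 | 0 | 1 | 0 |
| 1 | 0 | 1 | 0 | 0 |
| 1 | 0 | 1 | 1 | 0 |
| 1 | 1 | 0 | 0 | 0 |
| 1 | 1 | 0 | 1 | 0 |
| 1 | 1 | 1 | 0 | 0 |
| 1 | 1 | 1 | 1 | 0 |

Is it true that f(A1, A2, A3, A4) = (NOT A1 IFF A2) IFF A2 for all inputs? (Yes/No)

Yes

Test each input against both f and the formula:
  A1=0, A2=0, A3=0, A4=0: formula gives 1, f = 1 ✓
  A1=0, A2=0, A3=0, A4=1: formula gives 1, f = 1 ✓
  A1=0, A2=0, A3=1, A4=0: formula gives 1, f = 1 ✓
  A1=0, A2=0, A3=1, A4=1: formula gives 1, f = 1 ✓
  …and likewise for the remaining 12 rows.
Every row agrees, so the formula is equivalent.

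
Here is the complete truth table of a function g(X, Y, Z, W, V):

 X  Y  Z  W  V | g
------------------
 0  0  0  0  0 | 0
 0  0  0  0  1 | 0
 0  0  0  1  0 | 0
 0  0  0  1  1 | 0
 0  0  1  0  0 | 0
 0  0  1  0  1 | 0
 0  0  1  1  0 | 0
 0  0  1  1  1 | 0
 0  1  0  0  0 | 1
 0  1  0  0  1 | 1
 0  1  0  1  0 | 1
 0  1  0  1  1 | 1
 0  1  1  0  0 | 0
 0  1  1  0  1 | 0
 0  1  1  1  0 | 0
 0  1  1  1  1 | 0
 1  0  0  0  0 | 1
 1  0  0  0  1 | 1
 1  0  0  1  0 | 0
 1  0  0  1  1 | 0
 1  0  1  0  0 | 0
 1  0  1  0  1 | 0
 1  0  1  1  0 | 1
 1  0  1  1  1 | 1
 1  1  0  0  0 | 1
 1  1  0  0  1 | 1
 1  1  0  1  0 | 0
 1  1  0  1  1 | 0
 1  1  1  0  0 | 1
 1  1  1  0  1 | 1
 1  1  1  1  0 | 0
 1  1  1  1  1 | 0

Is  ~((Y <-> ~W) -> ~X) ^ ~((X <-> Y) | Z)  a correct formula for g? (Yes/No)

Test each input against both g and the formula:
  X=0, Y=0, Z=0, W=0, V=0: formula gives 0, g = 0 ✓
  X=0, Y=0, Z=0, W=0, V=1: formula gives 0, g = 0 ✓
  X=0, Y=0, Z=0, W=1, V=0: formula gives 0, g = 0 ✓
  X=0, Y=0, Z=0, W=1, V=1: formula gives 0, g = 0 ✓
  …and likewise for the remaining 28 rows.
All 32 rows match — the expression computes g exactly.

Yes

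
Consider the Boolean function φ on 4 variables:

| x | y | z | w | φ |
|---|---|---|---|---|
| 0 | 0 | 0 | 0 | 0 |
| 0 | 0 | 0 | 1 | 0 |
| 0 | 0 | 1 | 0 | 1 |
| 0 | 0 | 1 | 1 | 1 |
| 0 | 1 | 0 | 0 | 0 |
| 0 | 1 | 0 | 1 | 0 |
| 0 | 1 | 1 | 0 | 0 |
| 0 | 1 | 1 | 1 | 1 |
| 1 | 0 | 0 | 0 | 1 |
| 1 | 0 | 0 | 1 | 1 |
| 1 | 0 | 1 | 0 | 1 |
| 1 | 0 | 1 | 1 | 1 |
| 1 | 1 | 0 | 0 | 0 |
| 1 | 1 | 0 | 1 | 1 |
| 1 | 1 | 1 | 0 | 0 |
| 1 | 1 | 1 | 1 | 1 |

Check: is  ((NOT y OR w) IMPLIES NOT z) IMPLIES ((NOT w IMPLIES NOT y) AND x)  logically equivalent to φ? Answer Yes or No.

Test each input against both φ and the formula:
  x=0, y=0, z=0, w=0: formula gives 0, φ = 0 ✓
  x=0, y=0, z=0, w=1: formula gives 0, φ = 0 ✓
  x=0, y=0, z=1, w=0: formula gives 1, φ = 1 ✓
  x=0, y=0, z=1, w=1: formula gives 1, φ = 1 ✓
  …and likewise for the remaining 12 rows.
Every row agrees, so the formula is equivalent.

Yes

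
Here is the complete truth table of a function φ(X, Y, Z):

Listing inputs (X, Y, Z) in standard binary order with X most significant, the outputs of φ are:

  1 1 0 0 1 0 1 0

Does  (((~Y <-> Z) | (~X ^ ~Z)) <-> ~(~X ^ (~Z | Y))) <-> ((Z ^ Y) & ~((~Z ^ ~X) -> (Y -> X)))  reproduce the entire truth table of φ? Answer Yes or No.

Test each input against both φ and the formula:
  X=0, Y=0, Z=0: formula gives 1, φ = 1 ✓
  X=0, Y=0, Z=1: formula gives 1, φ = 1 ✓
  X=0, Y=1, Z=0: formula gives 0, φ = 0 ✓
  X=0, Y=1, Z=1: formula gives 0, φ = 0 ✓
  X=1, Y=0, Z=0: formula gives 1, φ = 1 ✓
  …and likewise for the remaining 3 rows.
Every row agrees, so the formula is equivalent.

Yes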